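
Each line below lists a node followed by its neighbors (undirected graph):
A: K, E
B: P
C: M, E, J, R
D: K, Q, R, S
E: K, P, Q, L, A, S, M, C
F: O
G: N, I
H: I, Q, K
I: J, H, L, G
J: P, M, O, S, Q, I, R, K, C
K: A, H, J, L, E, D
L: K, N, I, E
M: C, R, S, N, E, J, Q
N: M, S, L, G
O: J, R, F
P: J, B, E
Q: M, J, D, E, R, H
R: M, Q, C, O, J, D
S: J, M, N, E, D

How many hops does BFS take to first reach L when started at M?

Level 0: M
Level 1: C, E, J, N, Q, R, S
Level 2: A, D, G, H, I, K, L, O, P
Level 3: B, F
L first appears at level 2.

2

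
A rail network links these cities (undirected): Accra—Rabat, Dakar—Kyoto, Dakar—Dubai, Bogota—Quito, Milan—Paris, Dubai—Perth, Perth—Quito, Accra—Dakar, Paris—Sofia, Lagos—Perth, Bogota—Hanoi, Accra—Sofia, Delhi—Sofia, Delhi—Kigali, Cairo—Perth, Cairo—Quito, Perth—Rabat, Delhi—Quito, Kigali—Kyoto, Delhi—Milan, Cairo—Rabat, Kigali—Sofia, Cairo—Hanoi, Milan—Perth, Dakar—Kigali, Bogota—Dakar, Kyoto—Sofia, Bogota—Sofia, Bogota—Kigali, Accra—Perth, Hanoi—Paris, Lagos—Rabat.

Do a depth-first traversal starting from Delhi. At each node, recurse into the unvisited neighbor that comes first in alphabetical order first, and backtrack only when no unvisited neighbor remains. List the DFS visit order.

Delhi, Kigali, Bogota, Dakar, Accra, Perth, Cairo, Hanoi, Paris, Milan, Sofia, Kyoto, Quito, Rabat, Lagos, Dubai

Visit Delhi
Delhi → Kigali
Kigali → Bogota
Bogota → Dakar
Dakar → Accra
Accra → Perth
Perth → Cairo
Cairo → Hanoi
Hanoi → Paris
Paris → Milan
Paris → Sofia
Sofia → Kyoto
Cairo → Quito
Cairo → Rabat
Rabat → Lagos
Perth → Dubai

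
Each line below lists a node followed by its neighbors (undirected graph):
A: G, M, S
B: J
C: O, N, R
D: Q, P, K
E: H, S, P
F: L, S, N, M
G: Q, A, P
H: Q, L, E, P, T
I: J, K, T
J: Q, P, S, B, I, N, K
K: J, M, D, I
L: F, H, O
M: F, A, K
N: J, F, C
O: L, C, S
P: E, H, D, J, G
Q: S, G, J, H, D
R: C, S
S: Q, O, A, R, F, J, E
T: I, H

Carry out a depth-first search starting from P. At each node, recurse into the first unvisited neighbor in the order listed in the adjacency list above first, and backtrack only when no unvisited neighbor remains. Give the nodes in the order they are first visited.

P E H Q S O L F N J B I K M A G D T C R

Visit P
P → E
E → H
H → Q
Q → S
S → O
O → L
L → F
F → N
N → J
J → B
J → I
I → K
K → M
M → A
A → G
K → D
I → T
N → C
C → R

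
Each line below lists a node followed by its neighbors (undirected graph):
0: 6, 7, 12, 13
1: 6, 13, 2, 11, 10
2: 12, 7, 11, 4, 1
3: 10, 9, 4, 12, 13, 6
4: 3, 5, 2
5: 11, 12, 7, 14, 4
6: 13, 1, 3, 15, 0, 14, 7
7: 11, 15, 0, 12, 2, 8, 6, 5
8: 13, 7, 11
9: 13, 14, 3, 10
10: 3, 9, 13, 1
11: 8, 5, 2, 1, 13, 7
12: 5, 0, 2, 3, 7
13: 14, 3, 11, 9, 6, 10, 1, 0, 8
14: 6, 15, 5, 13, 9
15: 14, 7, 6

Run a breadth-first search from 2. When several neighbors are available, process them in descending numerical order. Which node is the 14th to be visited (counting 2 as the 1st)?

10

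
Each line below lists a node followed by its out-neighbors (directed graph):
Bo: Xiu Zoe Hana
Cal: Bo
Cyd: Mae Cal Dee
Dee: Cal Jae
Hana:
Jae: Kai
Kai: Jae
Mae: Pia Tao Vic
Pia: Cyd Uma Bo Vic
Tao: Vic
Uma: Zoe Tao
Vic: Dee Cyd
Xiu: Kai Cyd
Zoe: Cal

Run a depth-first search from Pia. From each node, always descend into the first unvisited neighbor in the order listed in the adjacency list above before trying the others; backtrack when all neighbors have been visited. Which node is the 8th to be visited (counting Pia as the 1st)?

Bo

Visit Pia
Pia → Cyd
Cyd → Mae
Mae → Tao
Tao → Vic
Vic → Dee
Dee → Cal
Cal → Bo
Bo → Xiu
Xiu → Kai
Kai → Jae
Bo → Zoe
Bo → Hana
Pia → Uma

Visit order: Pia, Cyd, Mae, Tao, Vic, Dee, Cal, Bo, Xiu, Kai, Jae, Zoe, Hana, Uma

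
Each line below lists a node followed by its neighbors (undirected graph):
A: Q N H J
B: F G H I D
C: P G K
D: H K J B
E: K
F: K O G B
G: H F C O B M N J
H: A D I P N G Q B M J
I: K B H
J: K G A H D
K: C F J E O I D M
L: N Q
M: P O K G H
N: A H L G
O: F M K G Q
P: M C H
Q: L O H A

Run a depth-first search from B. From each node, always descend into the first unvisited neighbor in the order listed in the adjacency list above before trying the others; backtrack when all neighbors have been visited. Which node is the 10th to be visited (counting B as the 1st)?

Visit B
B → F
F → K
K → C
C → P
P → M
M → O
O → G
G → H
H → A
A → Q
Q → L
L → N
A → J
J → D
H → I
K → E

Visit order: B, F, K, C, P, M, O, G, H, A, Q, L, N, J, D, I, E

A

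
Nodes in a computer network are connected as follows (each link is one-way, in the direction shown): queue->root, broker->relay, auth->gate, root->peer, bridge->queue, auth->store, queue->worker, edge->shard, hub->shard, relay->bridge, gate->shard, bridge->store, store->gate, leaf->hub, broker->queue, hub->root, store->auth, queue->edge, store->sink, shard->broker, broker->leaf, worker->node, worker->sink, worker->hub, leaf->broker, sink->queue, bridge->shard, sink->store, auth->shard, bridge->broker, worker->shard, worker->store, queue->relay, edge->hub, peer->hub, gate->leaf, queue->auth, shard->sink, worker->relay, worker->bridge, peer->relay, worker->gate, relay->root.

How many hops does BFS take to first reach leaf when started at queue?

3

Level 0: queue
Level 1: auth, edge, relay, root, worker
Level 2: bridge, gate, hub, node, peer, shard, sink, store
Level 3: broker, leaf
leaf first appears at level 3.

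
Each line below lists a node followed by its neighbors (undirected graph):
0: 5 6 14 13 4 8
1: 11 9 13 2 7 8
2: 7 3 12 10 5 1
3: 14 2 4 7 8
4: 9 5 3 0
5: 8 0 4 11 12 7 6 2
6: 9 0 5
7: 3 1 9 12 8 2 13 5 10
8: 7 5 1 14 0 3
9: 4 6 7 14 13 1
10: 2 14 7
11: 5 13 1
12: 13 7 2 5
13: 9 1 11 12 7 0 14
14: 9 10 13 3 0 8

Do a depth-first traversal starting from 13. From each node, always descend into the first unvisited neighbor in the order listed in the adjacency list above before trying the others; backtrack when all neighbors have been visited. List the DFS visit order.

13 → 9 → 4 → 5 → 8 → 7 → 3 → 14 → 10 → 2 → 12 → 1 → 11 → 0 → 6

Visit 13
13 → 9
9 → 4
4 → 5
5 → 8
8 → 7
7 → 3
3 → 14
14 → 10
10 → 2
2 → 12
2 → 1
1 → 11
14 → 0
0 → 6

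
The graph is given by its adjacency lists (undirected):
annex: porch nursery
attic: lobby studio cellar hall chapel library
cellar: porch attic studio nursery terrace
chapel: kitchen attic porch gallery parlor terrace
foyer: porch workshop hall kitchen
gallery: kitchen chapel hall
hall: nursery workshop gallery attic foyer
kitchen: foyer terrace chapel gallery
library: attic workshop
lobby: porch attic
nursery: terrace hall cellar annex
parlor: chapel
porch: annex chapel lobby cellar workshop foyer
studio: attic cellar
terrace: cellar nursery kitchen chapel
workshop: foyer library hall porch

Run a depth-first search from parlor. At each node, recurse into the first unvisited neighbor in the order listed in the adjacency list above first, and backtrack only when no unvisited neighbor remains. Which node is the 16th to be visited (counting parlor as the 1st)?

Visit parlor
parlor → chapel
chapel → kitchen
kitchen → foyer
foyer → porch
porch → annex
annex → nursery
nursery → terrace
terrace → cellar
cellar → attic
attic → lobby
attic → studio
attic → hall
hall → workshop
workshop → library
hall → gallery

Visit order: parlor, chapel, kitchen, foyer, porch, annex, nursery, terrace, cellar, attic, lobby, studio, hall, workshop, library, gallery

gallery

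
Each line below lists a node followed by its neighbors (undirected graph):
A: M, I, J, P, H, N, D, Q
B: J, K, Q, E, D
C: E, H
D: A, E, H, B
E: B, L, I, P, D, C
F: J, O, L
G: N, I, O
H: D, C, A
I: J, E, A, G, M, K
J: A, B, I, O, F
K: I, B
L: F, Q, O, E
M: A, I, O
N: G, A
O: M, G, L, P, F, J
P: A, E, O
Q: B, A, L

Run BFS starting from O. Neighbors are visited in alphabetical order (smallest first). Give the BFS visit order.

Visit O; enqueue F, G, J, L, M, P → queue [F, G, J, L, M, P]
Visit F → queue [G, J, L, M, P]
Visit G; enqueue I, N → queue [J, L, M, P, I, N]
Visit J; enqueue A, B → queue [L, M, P, I, N, A, B]
Visit L; enqueue E, Q → queue [M, P, I, N, A, B, E, Q]
Visit M → queue [P, I, N, A, B, E, Q]
Visit P → queue [I, N, A, B, E, Q]
Visit I; enqueue K → queue [N, A, B, E, Q, K]
Visit N → queue [A, B, E, Q, K]
Visit A; enqueue D, H → queue [B, E, Q, K, D, H]
Visit B → queue [E, Q, K, D, H]
Visit E; enqueue C → queue [Q, K, D, H, C]
Visit Q → queue [K, D, H, C]
Visit K → queue [D, H, C]
Visit D → queue [H, C]
Visit H → queue [C]
Visit C → queue []

O, F, G, J, L, M, P, I, N, A, B, E, Q, K, D, H, C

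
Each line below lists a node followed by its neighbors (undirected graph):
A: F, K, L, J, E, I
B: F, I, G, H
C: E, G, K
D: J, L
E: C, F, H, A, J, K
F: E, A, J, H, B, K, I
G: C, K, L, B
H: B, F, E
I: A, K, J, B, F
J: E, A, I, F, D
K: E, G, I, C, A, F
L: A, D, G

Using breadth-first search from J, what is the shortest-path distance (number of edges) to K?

Level 0: J
Level 1: A, D, E, F, I
Level 2: B, C, H, K, L
Level 3: G
K first appears at level 2.

2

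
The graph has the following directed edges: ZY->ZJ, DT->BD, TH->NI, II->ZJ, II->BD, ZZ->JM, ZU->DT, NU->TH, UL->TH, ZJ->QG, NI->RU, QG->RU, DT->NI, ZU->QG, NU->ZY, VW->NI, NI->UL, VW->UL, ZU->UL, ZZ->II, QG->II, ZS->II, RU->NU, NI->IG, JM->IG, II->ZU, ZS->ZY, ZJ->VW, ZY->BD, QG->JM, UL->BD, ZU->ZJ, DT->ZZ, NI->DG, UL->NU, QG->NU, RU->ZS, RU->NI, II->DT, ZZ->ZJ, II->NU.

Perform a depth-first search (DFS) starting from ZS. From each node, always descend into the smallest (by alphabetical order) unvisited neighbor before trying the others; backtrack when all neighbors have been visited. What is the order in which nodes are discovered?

Visit ZS
ZS → II
II → BD
II → DT
DT → NI
NI → DG
NI → IG
NI → RU
RU → NU
NU → TH
NU → ZY
ZY → ZJ
ZJ → QG
QG → JM
ZJ → VW
VW → UL
DT → ZZ
II → ZU

ZS, II, BD, DT, NI, DG, IG, RU, NU, TH, ZY, ZJ, QG, JM, VW, UL, ZZ, ZU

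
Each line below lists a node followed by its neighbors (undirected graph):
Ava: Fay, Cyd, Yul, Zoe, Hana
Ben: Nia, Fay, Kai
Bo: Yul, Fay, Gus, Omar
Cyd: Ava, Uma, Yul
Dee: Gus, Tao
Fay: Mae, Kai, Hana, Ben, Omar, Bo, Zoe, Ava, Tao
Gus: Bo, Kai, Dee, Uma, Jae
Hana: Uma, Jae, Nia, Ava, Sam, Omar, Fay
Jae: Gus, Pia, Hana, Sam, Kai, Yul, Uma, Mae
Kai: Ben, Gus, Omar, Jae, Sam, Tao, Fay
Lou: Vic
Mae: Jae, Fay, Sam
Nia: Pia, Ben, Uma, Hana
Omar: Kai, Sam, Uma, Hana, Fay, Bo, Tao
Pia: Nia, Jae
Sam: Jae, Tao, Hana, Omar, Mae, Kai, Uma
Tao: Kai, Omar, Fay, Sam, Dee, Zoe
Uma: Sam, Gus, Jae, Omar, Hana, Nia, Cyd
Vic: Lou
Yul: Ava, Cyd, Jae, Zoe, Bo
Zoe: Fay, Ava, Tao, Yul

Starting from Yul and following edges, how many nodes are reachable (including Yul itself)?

19

BFS from Yul visits: Yul, Zoe, Jae, Cyd, Bo, Ava, Tao, Fay, Uma, Sam, Pia, Mae, Kai, Hana, Gus, Omar, Dee, Ben, Nia
Reachable nodes: 19 of 21 total.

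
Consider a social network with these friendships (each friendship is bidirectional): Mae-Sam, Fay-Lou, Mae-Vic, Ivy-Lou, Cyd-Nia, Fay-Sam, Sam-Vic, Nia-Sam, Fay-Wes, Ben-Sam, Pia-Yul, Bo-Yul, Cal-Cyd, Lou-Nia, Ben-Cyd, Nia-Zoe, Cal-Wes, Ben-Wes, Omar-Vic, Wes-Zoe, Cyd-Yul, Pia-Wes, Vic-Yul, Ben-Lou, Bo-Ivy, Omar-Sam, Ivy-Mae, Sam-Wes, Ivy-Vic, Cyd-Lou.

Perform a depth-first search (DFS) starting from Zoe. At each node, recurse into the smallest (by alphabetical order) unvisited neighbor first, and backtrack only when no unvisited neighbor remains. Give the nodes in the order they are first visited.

Visit Zoe
Zoe → Nia
Nia → Cyd
Cyd → Ben
Ben → Lou
Lou → Fay
Fay → Sam
Sam → Mae
Mae → Ivy
Ivy → Bo
Bo → Yul
Yul → Pia
Pia → Wes
Wes → Cal
Yul → Vic
Vic → Omar

Zoe Nia Cyd Ben Lou Fay Sam Mae Ivy Bo Yul Pia Wes Cal Vic Omar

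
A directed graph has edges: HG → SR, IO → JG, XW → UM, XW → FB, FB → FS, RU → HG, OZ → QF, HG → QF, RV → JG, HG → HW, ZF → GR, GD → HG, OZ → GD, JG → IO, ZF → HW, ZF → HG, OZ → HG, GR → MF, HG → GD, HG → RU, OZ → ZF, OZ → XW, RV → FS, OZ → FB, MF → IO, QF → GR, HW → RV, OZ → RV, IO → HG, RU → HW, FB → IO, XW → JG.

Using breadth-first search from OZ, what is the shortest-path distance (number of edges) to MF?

3

Level 0: OZ
Level 1: FB, GD, HG, QF, RV, XW, ZF
Level 2: FS, GR, HW, IO, JG, RU, SR, UM
Level 3: MF
MF first appears at level 3.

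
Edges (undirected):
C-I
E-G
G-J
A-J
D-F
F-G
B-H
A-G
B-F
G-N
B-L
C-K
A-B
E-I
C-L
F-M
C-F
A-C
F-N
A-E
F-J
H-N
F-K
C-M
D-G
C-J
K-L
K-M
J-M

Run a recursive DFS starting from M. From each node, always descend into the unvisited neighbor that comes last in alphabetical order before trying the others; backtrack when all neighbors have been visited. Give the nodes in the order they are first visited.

M → K → L → C → J → G → N → H → B → F → D → A → E → I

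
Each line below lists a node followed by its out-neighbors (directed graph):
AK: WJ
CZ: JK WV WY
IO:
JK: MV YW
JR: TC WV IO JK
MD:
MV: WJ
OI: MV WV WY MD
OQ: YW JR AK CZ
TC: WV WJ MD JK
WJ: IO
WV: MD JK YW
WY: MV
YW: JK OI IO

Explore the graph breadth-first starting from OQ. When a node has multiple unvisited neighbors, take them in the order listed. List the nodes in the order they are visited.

Visit OQ; enqueue YW, JR, AK, CZ → queue [YW, JR, AK, CZ]
Visit YW; enqueue JK, OI, IO → queue [JR, AK, CZ, JK, OI, IO]
Visit JR; enqueue TC, WV → queue [AK, CZ, JK, OI, IO, TC, WV]
Visit AK; enqueue WJ → queue [CZ, JK, OI, IO, TC, WV, WJ]
Visit CZ; enqueue WY → queue [JK, OI, IO, TC, WV, WJ, WY]
Visit JK; enqueue MV → queue [OI, IO, TC, WV, WJ, WY, MV]
Visit OI; enqueue MD → queue [IO, TC, WV, WJ, WY, MV, MD]
Visit IO → queue [TC, WV, WJ, WY, MV, MD]
Visit TC → queue [WV, WJ, WY, MV, MD]
Visit WV → queue [WJ, WY, MV, MD]
Visit WJ → queue [WY, MV, MD]
Visit WY → queue [MV, MD]
Visit MV → queue [MD]
Visit MD → queue []

OQ, YW, JR, AK, CZ, JK, OI, IO, TC, WV, WJ, WY, MV, MD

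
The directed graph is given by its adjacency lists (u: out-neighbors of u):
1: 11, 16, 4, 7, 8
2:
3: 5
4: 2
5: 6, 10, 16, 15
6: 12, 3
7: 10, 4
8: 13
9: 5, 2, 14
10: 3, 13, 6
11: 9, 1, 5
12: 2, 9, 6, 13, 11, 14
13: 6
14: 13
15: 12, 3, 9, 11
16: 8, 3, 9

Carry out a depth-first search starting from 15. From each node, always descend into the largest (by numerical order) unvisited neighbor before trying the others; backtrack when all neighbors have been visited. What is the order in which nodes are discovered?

15, 12, 14, 13, 6, 3, 5, 16, 9, 2, 8, 10, 11, 1, 7, 4

Visit 15
15 → 12
12 → 14
14 → 13
13 → 6
6 → 3
3 → 5
5 → 16
16 → 9
9 → 2
16 → 8
5 → 10
12 → 11
11 → 1
1 → 7
7 → 4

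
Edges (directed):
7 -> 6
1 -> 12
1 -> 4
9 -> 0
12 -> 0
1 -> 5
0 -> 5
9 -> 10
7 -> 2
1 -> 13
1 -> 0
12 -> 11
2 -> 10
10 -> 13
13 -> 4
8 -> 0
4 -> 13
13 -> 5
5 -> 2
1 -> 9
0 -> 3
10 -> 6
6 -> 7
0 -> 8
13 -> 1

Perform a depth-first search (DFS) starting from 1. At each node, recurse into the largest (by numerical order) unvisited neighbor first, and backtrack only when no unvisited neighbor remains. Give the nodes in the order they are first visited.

1 -> 13 -> 5 -> 2 -> 10 -> 6 -> 7 -> 4 -> 12 -> 11 -> 0 -> 8 -> 3 -> 9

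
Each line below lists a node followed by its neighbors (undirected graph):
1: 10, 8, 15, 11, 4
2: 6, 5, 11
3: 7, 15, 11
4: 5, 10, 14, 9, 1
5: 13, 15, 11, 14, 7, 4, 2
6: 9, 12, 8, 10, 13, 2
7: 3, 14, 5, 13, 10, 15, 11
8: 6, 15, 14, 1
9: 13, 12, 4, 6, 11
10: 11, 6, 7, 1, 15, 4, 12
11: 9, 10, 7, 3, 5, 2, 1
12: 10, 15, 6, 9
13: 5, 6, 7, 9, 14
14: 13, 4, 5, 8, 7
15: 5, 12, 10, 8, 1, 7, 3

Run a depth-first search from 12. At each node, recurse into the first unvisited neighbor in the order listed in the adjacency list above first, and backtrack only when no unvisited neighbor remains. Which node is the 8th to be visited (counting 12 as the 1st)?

8

Visit 12
12 → 10
10 → 11
11 → 9
9 → 13
13 → 5
5 → 15
15 → 8
8 → 6
6 → 2
8 → 14
14 → 4
4 → 1
14 → 7
7 → 3

Visit order: 12, 10, 11, 9, 13, 5, 15, 8, 6, 2, 14, 4, 1, 7, 3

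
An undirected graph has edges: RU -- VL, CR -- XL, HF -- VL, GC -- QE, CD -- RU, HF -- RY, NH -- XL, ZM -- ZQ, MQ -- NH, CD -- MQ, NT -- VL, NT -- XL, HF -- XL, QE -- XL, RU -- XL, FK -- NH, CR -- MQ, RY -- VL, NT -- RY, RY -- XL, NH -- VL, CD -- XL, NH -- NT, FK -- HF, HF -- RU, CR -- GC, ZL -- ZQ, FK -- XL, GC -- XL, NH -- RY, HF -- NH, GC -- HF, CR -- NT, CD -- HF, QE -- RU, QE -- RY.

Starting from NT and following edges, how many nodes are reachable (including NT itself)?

13

BFS from NT visits: NT, CR, NH, RY, VL, XL, GC, MQ, FK, HF, QE, RU, CD
Reachable nodes: 13 of 16 total.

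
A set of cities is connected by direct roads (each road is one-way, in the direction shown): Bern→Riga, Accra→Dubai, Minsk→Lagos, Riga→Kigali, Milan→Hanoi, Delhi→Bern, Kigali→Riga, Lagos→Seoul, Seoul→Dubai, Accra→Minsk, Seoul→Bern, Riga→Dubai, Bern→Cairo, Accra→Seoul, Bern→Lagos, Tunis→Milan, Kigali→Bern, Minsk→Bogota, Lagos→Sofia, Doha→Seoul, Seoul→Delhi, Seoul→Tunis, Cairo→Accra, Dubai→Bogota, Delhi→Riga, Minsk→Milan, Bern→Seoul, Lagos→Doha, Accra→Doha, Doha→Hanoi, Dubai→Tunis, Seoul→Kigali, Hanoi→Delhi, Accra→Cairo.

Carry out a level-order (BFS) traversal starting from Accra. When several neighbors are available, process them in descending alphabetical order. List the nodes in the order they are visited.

Visit Accra; enqueue Seoul, Minsk, Dubai, Doha, Cairo → queue [Seoul, Minsk, Dubai, Doha, Cairo]
Visit Seoul; enqueue Tunis, Kigali, Delhi, Bern → queue [Minsk, Dubai, Doha, Cairo, Tunis, Kigali, Delhi, Bern]
Visit Minsk; enqueue Milan, Lagos, Bogota → queue [Dubai, Doha, Cairo, Tunis, Kigali, Delhi, Bern, Milan, Lagos, Bogota]
Visit Dubai → queue [Doha, Cairo, Tunis, Kigali, Delhi, Bern, Milan, Lagos, Bogota]
Visit Doha; enqueue Hanoi → queue [Cairo, Tunis, Kigali, Delhi, Bern, Milan, Lagos, Bogota, Hanoi]
Visit Cairo → queue [Tunis, Kigali, Delhi, Bern, Milan, Lagos, Bogota, Hanoi]
Visit Tunis → queue [Kigali, Delhi, Bern, Milan, Lagos, Bogota, Hanoi]
Visit Kigali; enqueue Riga → queue [Delhi, Bern, Milan, Lagos, Bogota, Hanoi, Riga]
Visit Delhi → queue [Bern, Milan, Lagos, Bogota, Hanoi, Riga]
Visit Bern → queue [Milan, Lagos, Bogota, Hanoi, Riga]
Visit Milan → queue [Lagos, Bogota, Hanoi, Riga]
Visit Lagos; enqueue Sofia → queue [Bogota, Hanoi, Riga, Sofia]
Visit Bogota → queue [Hanoi, Riga, Sofia]
Visit Hanoi → queue [Riga, Sofia]
Visit Riga → queue [Sofia]
Visit Sofia → queue []

Accra, Seoul, Minsk, Dubai, Doha, Cairo, Tunis, Kigali, Delhi, Bern, Milan, Lagos, Bogota, Hanoi, Riga, Sofia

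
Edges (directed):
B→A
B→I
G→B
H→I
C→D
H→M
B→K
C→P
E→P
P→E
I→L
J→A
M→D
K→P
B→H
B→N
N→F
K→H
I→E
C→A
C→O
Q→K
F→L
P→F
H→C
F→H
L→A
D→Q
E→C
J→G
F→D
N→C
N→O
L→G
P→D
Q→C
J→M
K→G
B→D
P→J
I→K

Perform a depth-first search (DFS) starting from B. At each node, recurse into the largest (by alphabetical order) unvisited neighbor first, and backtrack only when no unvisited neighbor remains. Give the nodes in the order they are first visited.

B → N → O → F → L → G → A → H → M → D → Q → K → P → J → E → C → I

Visit B
B → N
N → O
N → F
F → L
L → G
L → A
F → H
H → M
M → D
D → Q
Q → K
K → P
P → J
P → E
E → C
H → I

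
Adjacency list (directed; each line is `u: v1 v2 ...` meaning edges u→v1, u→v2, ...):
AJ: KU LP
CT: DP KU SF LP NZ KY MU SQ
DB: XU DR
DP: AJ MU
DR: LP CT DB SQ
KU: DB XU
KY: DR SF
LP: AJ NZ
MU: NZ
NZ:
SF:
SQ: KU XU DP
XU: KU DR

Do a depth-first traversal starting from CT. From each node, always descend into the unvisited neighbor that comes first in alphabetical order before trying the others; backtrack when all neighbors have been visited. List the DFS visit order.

CT, DP, AJ, KU, DB, DR, LP, NZ, SQ, XU, MU, KY, SF

Visit CT
CT → DP
DP → AJ
AJ → KU
KU → DB
DB → DR
DR → LP
LP → NZ
DR → SQ
SQ → XU
DP → MU
CT → KY
KY → SF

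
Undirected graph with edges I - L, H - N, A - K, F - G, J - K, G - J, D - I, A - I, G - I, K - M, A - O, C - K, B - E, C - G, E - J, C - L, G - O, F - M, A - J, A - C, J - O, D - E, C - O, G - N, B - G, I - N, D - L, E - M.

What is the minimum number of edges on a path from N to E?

3

Level 0: N
Level 1: G, H, I
Level 2: A, B, C, D, F, J, L, O
Level 3: E, K, M
E first appears at level 3.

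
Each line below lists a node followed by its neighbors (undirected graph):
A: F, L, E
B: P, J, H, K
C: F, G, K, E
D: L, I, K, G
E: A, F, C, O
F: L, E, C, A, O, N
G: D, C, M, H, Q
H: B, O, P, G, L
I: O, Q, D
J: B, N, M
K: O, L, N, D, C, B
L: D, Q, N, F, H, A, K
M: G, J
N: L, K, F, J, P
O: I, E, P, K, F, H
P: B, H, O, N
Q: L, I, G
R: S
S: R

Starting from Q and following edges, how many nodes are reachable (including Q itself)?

17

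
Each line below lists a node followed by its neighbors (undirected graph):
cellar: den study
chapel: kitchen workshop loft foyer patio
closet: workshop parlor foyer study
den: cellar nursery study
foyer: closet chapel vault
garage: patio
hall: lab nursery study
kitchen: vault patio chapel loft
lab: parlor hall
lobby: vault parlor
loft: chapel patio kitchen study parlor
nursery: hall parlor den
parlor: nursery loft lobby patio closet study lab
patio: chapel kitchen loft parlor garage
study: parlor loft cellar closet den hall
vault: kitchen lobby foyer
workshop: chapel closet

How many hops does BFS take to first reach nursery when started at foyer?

3

Level 0: foyer
Level 1: chapel, closet, vault
Level 2: kitchen, lobby, loft, parlor, patio, study, workshop
Level 3: cellar, den, garage, hall, lab, nursery
nursery first appears at level 3.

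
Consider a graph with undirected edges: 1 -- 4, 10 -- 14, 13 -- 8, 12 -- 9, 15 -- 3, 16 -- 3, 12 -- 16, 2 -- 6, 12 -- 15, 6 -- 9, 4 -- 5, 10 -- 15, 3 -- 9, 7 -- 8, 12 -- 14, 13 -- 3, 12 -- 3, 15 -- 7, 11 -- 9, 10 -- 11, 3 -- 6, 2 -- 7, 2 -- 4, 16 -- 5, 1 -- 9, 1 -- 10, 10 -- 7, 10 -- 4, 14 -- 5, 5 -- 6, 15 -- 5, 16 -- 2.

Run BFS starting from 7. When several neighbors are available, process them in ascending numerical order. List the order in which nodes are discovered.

7 -> 2 -> 8 -> 10 -> 15 -> 4 -> 6 -> 16 -> 13 -> 1 -> 11 -> 14 -> 3 -> 5 -> 12 -> 9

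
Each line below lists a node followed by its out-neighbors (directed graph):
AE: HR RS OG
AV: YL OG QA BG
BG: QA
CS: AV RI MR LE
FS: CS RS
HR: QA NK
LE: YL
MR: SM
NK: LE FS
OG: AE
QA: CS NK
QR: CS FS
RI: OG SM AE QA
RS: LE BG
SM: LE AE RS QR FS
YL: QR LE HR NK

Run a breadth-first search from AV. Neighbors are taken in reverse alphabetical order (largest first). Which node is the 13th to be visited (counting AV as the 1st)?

Visit AV; enqueue YL, QA, OG, BG → queue [YL, QA, OG, BG]
Visit YL; enqueue QR, NK, LE, HR → queue [QA, OG, BG, QR, NK, LE, HR]
Visit QA; enqueue CS → queue [OG, BG, QR, NK, LE, HR, CS]
Visit OG; enqueue AE → queue [BG, QR, NK, LE, HR, CS, AE]
Visit BG → queue [QR, NK, LE, HR, CS, AE]
Visit QR; enqueue FS → queue [NK, LE, HR, CS, AE, FS]
Visit NK → queue [LE, HR, CS, AE, FS]
Visit LE → queue [HR, CS, AE, FS]
Visit HR → queue [CS, AE, FS]
Visit CS; enqueue RI, MR → queue [AE, FS, RI, MR]
Visit AE; enqueue RS → queue [FS, RI, MR, RS]
Visit FS → queue [RI, MR, RS]
Visit RI; enqueue SM → queue [MR, RS, SM]
Visit MR → queue [RS, SM]
Visit RS → queue [SM]
Visit SM → queue []

Visit order: AV, YL, QA, OG, BG, QR, NK, LE, HR, CS, AE, FS, RI, MR, RS, SM

RI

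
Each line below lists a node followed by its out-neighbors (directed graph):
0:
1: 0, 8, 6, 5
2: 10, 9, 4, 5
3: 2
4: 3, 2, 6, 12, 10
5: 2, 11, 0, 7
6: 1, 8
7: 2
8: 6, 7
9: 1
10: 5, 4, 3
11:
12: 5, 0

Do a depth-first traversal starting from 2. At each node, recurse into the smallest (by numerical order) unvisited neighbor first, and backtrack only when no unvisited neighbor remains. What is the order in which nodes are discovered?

2, 4, 3, 6, 1, 0, 5, 7, 11, 8, 10, 12, 9

Visit 2
2 → 4
4 → 3
4 → 6
6 → 1
1 → 0
1 → 5
5 → 7
5 → 11
1 → 8
4 → 10
4 → 12
2 → 9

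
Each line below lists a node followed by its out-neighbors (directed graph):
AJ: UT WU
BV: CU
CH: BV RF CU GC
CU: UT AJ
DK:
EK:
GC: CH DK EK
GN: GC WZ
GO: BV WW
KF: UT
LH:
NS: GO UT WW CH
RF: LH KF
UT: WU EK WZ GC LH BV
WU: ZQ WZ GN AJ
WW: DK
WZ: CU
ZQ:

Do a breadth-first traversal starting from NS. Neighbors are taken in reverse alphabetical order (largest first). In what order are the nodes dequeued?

NS, WW, UT, GO, CH, DK, WZ, WU, LH, GC, EK, BV, RF, CU, ZQ, GN, AJ, KF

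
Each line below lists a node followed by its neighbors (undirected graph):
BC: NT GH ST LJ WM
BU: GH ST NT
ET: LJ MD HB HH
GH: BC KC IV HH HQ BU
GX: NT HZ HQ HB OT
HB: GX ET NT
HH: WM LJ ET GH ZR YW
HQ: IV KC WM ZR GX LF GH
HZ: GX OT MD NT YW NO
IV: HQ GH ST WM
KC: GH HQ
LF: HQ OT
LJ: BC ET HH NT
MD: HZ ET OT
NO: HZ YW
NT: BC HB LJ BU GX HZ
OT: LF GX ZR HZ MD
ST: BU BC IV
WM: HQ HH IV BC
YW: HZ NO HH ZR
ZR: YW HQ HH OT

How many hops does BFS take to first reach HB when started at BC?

Level 0: BC
Level 1: GH, LJ, NT, ST, WM
Level 2: BU, ET, GX, HB, HH, HQ, HZ, IV, KC
Level 3: LF, MD, NO, OT, YW, ZR
HB first appears at level 2.

2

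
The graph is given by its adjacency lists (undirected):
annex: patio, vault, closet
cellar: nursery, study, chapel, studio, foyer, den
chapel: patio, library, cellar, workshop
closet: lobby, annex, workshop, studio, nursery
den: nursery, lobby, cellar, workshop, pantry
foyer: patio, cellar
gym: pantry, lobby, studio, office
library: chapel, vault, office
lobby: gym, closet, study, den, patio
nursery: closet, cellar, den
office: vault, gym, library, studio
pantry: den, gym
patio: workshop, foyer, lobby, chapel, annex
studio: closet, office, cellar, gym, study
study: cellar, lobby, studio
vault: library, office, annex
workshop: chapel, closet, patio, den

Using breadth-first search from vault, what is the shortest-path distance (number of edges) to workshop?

Level 0: vault
Level 1: annex, library, office
Level 2: chapel, closet, gym, patio, studio
Level 3: cellar, foyer, lobby, nursery, pantry, study, workshop
Level 4: den
workshop first appears at level 3.

3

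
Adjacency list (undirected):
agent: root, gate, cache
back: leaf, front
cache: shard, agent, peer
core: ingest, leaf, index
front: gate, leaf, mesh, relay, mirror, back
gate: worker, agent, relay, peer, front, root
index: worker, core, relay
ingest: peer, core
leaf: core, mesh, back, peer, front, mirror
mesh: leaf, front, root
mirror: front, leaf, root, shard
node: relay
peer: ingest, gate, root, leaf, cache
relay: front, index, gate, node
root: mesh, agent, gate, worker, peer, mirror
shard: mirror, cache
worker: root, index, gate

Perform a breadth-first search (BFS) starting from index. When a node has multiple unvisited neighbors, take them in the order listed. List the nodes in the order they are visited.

Visit index; enqueue worker, core, relay → queue [worker, core, relay]
Visit worker; enqueue root, gate → queue [core, relay, root, gate]
Visit core; enqueue ingest, leaf → queue [relay, root, gate, ingest, leaf]
Visit relay; enqueue front, node → queue [root, gate, ingest, leaf, front, node]
Visit root; enqueue mesh, agent, peer, mirror → queue [gate, ingest, leaf, front, node, mesh, agent, peer, mirror]
Visit gate → queue [ingest, leaf, front, node, mesh, agent, peer, mirror]
Visit ingest → queue [leaf, front, node, mesh, agent, peer, mirror]
Visit leaf; enqueue back → queue [front, node, mesh, agent, peer, mirror, back]
Visit front → queue [node, mesh, agent, peer, mirror, back]
Visit node → queue [mesh, agent, peer, mirror, back]
Visit mesh → queue [agent, peer, mirror, back]
Visit agent; enqueue cache → queue [peer, mirror, back, cache]
Visit peer → queue [mirror, back, cache]
Visit mirror; enqueue shard → queue [back, cache, shard]
Visit back → queue [cache, shard]
Visit cache → queue [shard]
Visit shard → queue []

index -> worker -> core -> relay -> root -> gate -> ingest -> leaf -> front -> node -> mesh -> agent -> peer -> mirror -> back -> cache -> shard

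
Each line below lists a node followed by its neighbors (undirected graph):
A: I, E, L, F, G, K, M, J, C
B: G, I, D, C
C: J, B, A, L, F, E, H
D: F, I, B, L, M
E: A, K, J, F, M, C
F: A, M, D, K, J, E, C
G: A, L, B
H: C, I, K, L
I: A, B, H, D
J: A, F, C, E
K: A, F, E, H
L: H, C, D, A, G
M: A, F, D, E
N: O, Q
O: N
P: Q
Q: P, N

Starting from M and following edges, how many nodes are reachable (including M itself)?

13

BFS from M visits: M, A, F, D, E, I, L, G, K, J, C, B, H
Reachable nodes: 13 of 17 total.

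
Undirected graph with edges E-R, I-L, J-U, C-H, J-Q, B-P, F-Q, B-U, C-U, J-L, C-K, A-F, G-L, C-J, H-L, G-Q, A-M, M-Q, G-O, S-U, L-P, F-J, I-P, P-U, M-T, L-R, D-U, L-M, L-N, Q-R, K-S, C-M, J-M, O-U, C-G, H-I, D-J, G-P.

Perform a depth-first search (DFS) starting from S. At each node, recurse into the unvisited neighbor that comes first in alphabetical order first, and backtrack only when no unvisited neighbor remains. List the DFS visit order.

Visit S
S → K
K → C
C → G
G → L
L → H
H → I
I → P
P → B
B → U
U → D
D → J
J → F
F → A
A → M
M → Q
Q → R
R → E
M → T
U → O
L → N

S K C G L H I P B U D J F A M Q R E T O N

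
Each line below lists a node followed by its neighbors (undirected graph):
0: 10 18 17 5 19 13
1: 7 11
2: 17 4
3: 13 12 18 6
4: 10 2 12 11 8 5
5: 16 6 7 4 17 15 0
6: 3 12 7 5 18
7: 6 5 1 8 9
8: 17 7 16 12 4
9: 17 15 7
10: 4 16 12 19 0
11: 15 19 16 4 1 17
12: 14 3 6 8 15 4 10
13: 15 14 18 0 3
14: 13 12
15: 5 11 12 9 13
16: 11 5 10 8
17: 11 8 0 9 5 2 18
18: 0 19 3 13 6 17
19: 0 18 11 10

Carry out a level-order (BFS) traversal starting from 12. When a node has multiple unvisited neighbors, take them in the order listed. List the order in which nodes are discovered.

12 14 3 6 8 15 4 10 13 18 7 5 17 16 11 9 2 19 0 1

Visit 12; enqueue 14, 3, 6, 8, 15, 4, 10 → queue [14, 3, 6, 8, 15, 4, 10]
Visit 14; enqueue 13 → queue [3, 6, 8, 15, 4, 10, 13]
Visit 3; enqueue 18 → queue [6, 8, 15, 4, 10, 13, 18]
Visit 6; enqueue 7, 5 → queue [8, 15, 4, 10, 13, 18, 7, 5]
Visit 8; enqueue 17, 16 → queue [15, 4, 10, 13, 18, 7, 5, 17, 16]
Visit 15; enqueue 11, 9 → queue [4, 10, 13, 18, 7, 5, 17, 16, 11, 9]
Visit 4; enqueue 2 → queue [10, 13, 18, 7, 5, 17, 16, 11, 9, 2]
Visit 10; enqueue 19, 0 → queue [13, 18, 7, 5, 17, 16, 11, 9, 2, 19, 0]
Visit 13 → queue [18, 7, 5, 17, 16, 11, 9, 2, 19, 0]
Visit 18 → queue [7, 5, 17, 16, 11, 9, 2, 19, 0]
Visit 7; enqueue 1 → queue [5, 17, 16, 11, 9, 2, 19, 0, 1]
Visit 5 → queue [17, 16, 11, 9, 2, 19, 0, 1]
Visit 17 → queue [16, 11, 9, 2, 19, 0, 1]
Visit 16 → queue [11, 9, 2, 19, 0, 1]
Visit 11 → queue [9, 2, 19, 0, 1]
Visit 9 → queue [2, 19, 0, 1]
Visit 2 → queue [19, 0, 1]
Visit 19 → queue [0, 1]
Visit 0 → queue [1]
Visit 1 → queue []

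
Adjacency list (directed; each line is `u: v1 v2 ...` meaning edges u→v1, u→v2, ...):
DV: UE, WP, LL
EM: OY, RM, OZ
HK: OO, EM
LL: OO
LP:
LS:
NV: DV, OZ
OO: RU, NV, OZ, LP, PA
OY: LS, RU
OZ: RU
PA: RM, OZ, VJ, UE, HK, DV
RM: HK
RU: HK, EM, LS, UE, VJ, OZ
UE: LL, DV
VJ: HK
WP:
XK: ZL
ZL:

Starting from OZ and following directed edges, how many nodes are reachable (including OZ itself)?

16

BFS from OZ visits: OZ, RU, EM, HK, LS, UE, VJ, OY, RM, OO, DV, LL, LP, NV, PA, WP
Reachable nodes: 16 of 18 total.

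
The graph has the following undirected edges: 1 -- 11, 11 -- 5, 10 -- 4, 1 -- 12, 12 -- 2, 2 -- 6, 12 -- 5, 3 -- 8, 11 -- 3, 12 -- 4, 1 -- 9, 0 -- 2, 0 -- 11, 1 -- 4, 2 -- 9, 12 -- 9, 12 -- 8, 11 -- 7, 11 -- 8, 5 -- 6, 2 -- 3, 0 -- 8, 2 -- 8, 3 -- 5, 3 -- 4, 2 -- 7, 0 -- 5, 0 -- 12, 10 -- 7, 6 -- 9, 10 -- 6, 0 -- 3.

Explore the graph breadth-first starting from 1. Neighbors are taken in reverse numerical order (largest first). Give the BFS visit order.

Visit 1; enqueue 12, 11, 9, 4 → queue [12, 11, 9, 4]
Visit 12; enqueue 8, 5, 2, 0 → queue [11, 9, 4, 8, 5, 2, 0]
Visit 11; enqueue 7, 3 → queue [9, 4, 8, 5, 2, 0, 7, 3]
Visit 9; enqueue 6 → queue [4, 8, 5, 2, 0, 7, 3, 6]
Visit 4; enqueue 10 → queue [8, 5, 2, 0, 7, 3, 6, 10]
Visit 8 → queue [5, 2, 0, 7, 3, 6, 10]
Visit 5 → queue [2, 0, 7, 3, 6, 10]
Visit 2 → queue [0, 7, 3, 6, 10]
Visit 0 → queue [7, 3, 6, 10]
Visit 7 → queue [3, 6, 10]
Visit 3 → queue [6, 10]
Visit 6 → queue [10]
Visit 10 → queue []

1 -> 12 -> 11 -> 9 -> 4 -> 8 -> 5 -> 2 -> 0 -> 7 -> 3 -> 6 -> 10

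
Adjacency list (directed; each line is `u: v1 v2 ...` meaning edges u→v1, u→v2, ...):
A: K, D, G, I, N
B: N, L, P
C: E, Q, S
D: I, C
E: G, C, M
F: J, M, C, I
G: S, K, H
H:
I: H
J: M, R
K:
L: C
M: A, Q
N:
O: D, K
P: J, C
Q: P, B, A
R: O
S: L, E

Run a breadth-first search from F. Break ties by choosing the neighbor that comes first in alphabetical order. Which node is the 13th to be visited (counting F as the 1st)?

B

Visit F; enqueue C, I, J, M → queue [C, I, J, M]
Visit C; enqueue E, Q, S → queue [I, J, M, E, Q, S]
Visit I; enqueue H → queue [J, M, E, Q, S, H]
Visit J; enqueue R → queue [M, E, Q, S, H, R]
Visit M; enqueue A → queue [E, Q, S, H, R, A]
Visit E; enqueue G → queue [Q, S, H, R, A, G]
Visit Q; enqueue B, P → queue [S, H, R, A, G, B, P]
Visit S; enqueue L → queue [H, R, A, G, B, P, L]
Visit H → queue [R, A, G, B, P, L]
Visit R; enqueue O → queue [A, G, B, P, L, O]
Visit A; enqueue D, K, N → queue [G, B, P, L, O, D, K, N]
Visit G → queue [B, P, L, O, D, K, N]
Visit B → queue [P, L, O, D, K, N]
Visit P → queue [L, O, D, K, N]
Visit L → queue [O, D, K, N]
Visit O → queue [D, K, N]
Visit D → queue [K, N]
Visit K → queue [N]
Visit N → queue []

Visit order: F, C, I, J, M, E, Q, S, H, R, A, G, B, P, L, O, D, K, N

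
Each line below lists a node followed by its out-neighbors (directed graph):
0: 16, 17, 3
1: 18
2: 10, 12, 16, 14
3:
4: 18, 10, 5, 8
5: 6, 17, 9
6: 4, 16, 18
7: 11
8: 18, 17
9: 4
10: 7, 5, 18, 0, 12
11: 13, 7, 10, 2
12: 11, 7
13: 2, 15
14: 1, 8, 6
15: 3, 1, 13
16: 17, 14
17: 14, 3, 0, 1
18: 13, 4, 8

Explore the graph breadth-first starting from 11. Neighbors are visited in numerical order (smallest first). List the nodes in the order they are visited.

Visit 11; enqueue 2, 7, 10, 13 → queue [2, 7, 10, 13]
Visit 2; enqueue 12, 14, 16 → queue [7, 10, 13, 12, 14, 16]
Visit 7 → queue [10, 13, 12, 14, 16]
Visit 10; enqueue 0, 5, 18 → queue [13, 12, 14, 16, 0, 5, 18]
Visit 13; enqueue 15 → queue [12, 14, 16, 0, 5, 18, 15]
Visit 12 → queue [14, 16, 0, 5, 18, 15]
Visit 14; enqueue 1, 6, 8 → queue [16, 0, 5, 18, 15, 1, 6, 8]
Visit 16; enqueue 17 → queue [0, 5, 18, 15, 1, 6, 8, 17]
Visit 0; enqueue 3 → queue [5, 18, 15, 1, 6, 8, 17, 3]
Visit 5; enqueue 9 → queue [18, 15, 1, 6, 8, 17, 3, 9]
Visit 18; enqueue 4 → queue [15, 1, 6, 8, 17, 3, 9, 4]
Visit 15 → queue [1, 6, 8, 17, 3, 9, 4]
Visit 1 → queue [6, 8, 17, 3, 9, 4]
Visit 6 → queue [8, 17, 3, 9, 4]
Visit 8 → queue [17, 3, 9, 4]
Visit 17 → queue [3, 9, 4]
Visit 3 → queue [9, 4]
Visit 9 → queue [4]
Visit 4 → queue []

11, 2, 7, 10, 13, 12, 14, 16, 0, 5, 18, 15, 1, 6, 8, 17, 3, 9, 4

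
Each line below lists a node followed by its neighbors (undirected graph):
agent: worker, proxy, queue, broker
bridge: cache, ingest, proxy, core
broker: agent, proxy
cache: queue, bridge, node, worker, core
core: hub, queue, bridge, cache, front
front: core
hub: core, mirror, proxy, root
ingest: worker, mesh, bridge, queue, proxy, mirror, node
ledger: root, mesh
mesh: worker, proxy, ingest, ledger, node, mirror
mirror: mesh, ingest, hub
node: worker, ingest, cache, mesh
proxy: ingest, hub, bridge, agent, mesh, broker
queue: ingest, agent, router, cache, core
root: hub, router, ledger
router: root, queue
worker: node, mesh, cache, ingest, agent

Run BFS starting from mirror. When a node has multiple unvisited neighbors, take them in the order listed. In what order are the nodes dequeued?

mirror, mesh, ingest, hub, worker, proxy, ledger, node, bridge, queue, core, root, cache, agent, broker, router, front

Visit mirror; enqueue mesh, ingest, hub → queue [mesh, ingest, hub]
Visit mesh; enqueue worker, proxy, ledger, node → queue [ingest, hub, worker, proxy, ledger, node]
Visit ingest; enqueue bridge, queue → queue [hub, worker, proxy, ledger, node, bridge, queue]
Visit hub; enqueue core, root → queue [worker, proxy, ledger, node, bridge, queue, core, root]
Visit worker; enqueue cache, agent → queue [proxy, ledger, node, bridge, queue, core, root, cache, agent]
Visit proxy; enqueue broker → queue [ledger, node, bridge, queue, core, root, cache, agent, broker]
Visit ledger → queue [node, bridge, queue, core, root, cache, agent, broker]
Visit node → queue [bridge, queue, core, root, cache, agent, broker]
Visit bridge → queue [queue, core, root, cache, agent, broker]
Visit queue; enqueue router → queue [core, root, cache, agent, broker, router]
Visit core; enqueue front → queue [root, cache, agent, broker, router, front]
Visit root → queue [cache, agent, broker, router, front]
Visit cache → queue [agent, broker, router, front]
Visit agent → queue [broker, router, front]
Visit broker → queue [router, front]
Visit router → queue [front]
Visit front → queue []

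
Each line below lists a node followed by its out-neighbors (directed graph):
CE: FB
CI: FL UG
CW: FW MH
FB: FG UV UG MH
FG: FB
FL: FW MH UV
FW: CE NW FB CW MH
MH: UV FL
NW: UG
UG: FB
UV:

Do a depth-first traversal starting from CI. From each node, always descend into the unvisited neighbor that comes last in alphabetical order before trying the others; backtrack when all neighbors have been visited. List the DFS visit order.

CI → UG → FB → UV → MH → FL → FW → NW → CW → CE → FG

Visit CI
CI → UG
UG → FB
FB → UV
FB → MH
MH → FL
FL → FW
FW → NW
FW → CW
FW → CE
FB → FG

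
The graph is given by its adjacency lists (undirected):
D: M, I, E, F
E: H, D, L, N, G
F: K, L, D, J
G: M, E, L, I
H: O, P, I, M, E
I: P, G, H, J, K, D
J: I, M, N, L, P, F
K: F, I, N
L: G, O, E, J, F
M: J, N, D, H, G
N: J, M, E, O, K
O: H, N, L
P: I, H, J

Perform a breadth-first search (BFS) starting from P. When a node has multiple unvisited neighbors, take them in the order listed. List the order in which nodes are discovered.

P → I → H → J → G → K → D → O → M → E → N → L → F

Visit P; enqueue I, H, J → queue [I, H, J]
Visit I; enqueue G, K, D → queue [H, J, G, K, D]
Visit H; enqueue O, M, E → queue [J, G, K, D, O, M, E]
Visit J; enqueue N, L, F → queue [G, K, D, O, M, E, N, L, F]
Visit G → queue [K, D, O, M, E, N, L, F]
Visit K → queue [D, O, M, E, N, L, F]
Visit D → queue [O, M, E, N, L, F]
Visit O → queue [M, E, N, L, F]
Visit M → queue [E, N, L, F]
Visit E → queue [N, L, F]
Visit N → queue [L, F]
Visit L → queue [F]
Visit F → queue []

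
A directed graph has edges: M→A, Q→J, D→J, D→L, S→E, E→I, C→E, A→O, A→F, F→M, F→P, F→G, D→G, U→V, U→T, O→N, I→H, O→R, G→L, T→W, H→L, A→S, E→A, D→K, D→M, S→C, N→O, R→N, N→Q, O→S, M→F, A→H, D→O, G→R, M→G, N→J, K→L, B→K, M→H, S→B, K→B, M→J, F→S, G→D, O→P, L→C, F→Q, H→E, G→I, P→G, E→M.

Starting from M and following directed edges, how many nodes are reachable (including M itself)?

19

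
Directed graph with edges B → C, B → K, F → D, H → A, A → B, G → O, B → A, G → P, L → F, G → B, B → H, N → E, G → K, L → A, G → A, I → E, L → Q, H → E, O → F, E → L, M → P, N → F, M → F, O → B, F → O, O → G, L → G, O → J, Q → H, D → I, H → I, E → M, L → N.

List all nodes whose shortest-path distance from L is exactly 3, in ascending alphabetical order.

C, I, J, M

Level 0: L
Level 1: A, F, G, N, Q
Level 2: B, D, E, H, K, O, P
Level 3: C, I, J, M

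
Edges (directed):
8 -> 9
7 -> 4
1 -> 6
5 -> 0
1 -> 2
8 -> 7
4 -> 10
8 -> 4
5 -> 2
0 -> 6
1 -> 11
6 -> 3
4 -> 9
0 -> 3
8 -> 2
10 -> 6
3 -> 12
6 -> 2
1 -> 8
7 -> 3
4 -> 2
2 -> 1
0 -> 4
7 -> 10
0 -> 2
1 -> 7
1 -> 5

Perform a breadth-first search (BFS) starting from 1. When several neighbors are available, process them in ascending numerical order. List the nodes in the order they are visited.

Visit 1; enqueue 2, 5, 6, 7, 8, 11 → queue [2, 5, 6, 7, 8, 11]
Visit 2 → queue [5, 6, 7, 8, 11]
Visit 5; enqueue 0 → queue [6, 7, 8, 11, 0]
Visit 6; enqueue 3 → queue [7, 8, 11, 0, 3]
Visit 7; enqueue 4, 10 → queue [8, 11, 0, 3, 4, 10]
Visit 8; enqueue 9 → queue [11, 0, 3, 4, 10, 9]
Visit 11 → queue [0, 3, 4, 10, 9]
Visit 0 → queue [3, 4, 10, 9]
Visit 3; enqueue 12 → queue [4, 10, 9, 12]
Visit 4 → queue [10, 9, 12]
Visit 10 → queue [9, 12]
Visit 9 → queue [12]
Visit 12 → queue []

1, 2, 5, 6, 7, 8, 11, 0, 3, 4, 10, 9, 12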